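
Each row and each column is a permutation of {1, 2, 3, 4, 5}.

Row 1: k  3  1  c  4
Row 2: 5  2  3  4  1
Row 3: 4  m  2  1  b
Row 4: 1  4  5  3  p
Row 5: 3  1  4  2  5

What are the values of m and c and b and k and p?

Cell (3,2): column 2 already has {1, 2, 3, 4} → 5.
Cell (3,5): row 3 already has {1, 2, 4, 5} → 3.
At (row 4, col 5): row 4 already has {1, 3, 4, 5}, so the value is 2.
Cell (1,1): column 1 already has {1, 3, 4, 5} → 2.
For row 1, column 4: row 1 already has {1, 2, 3, 4}; that leaves 5.

m = 5, c = 5, b = 3, k = 2, p = 2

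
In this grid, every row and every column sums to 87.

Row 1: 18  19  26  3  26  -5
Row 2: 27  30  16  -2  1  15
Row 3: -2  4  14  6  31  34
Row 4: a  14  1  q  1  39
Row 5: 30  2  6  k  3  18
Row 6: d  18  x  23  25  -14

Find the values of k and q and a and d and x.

k = 28, q = 29, a = 3, d = 11, x = 24

Row 5: 30 + 2 + 6 + 3 + 18 = 59, so its missing entry is 87 − 59 = 28.
Column 4: 3 − 2 + 6 + 28 + 23 = 58, so its missing entry is 87 − 58 = 29.
Row 4: 14 + 1 + 29 + 1 + 39 = 84, so its missing entry is 87 − 84 = 3.
Column 1: 18 + 27 − 2 + 3 + 30 = 76, so its missing entry is 87 − 76 = 11.
Row 6: 11 + 18 + 23 + 25 − 14 = 63, so its missing entry is 87 − 63 = 24.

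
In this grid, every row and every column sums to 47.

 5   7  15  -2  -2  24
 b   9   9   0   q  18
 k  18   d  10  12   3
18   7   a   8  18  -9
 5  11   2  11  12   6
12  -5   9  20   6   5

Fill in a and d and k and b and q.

a = 5, d = 7, k = -3, b = 10, q = 1

The known cells in column 5 total 46, leaving 47 − 46 = 1 for the blank.
The known cells in row 2 total 37, leaving 47 − 37 = 10 for the blank.
The known cells in column 1 total 50, leaving 47 − 50 = -3 for the blank.
The known cells in row 3 total 40, leaving 47 − 40 = 7 for the blank.
The known cells in row 4 total 42, leaving 47 − 42 = 5 for the blank.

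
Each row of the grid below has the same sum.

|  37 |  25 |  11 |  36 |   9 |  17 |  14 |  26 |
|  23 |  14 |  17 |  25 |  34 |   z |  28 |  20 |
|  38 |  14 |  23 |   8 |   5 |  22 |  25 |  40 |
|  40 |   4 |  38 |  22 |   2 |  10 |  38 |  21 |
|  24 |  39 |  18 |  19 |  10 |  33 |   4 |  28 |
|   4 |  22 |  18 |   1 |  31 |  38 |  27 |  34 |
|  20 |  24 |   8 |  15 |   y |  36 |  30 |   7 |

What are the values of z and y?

Row 3 sums to 175 and so does row 5; that's the common total.
In row 2 the known cells total 161, leaving 175 − 161 = 14.
In row 7 the known cells total 140, leaving 175 − 140 = 35.

z = 14, y = 35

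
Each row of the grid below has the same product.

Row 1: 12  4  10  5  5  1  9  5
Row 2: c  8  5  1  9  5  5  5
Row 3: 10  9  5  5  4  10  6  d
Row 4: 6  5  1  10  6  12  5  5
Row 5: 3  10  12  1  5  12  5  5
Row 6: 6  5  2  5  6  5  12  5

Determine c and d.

Rows 4 and 5 each multiply to 540000, so every row has product 540000.
Row 2: 8×5×1×9×5×5×5 = 45000, so the missing entry is 540000 ÷ 45000 = 12.
Row 3: 10×9×5×5×4×10×6 = 540000, so the missing entry is 540000 ÷ 540000 = 1.

c = 12, d = 1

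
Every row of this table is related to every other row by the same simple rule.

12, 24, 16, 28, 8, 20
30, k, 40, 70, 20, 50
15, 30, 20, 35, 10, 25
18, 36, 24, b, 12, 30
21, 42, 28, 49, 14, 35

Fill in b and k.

b = 42, k = 60

Each row is a constant multiple of every other row — this is a multiplication table with the headers hidden.
Row 4 is 24/16 = 3/2 times row 1, so its entry in column 4 is 28 × 3/2 = 42.
Row 2 is 40/16 = 5/2 times row 1, so its entry in column 2 is 24 × 5/2 = 60.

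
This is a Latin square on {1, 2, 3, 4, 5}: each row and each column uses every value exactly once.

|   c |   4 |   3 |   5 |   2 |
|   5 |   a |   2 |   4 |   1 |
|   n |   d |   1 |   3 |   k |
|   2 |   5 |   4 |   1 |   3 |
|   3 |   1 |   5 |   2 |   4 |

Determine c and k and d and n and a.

c = 1, k = 5, d = 2, n = 4, a = 3

For row 3, column 5: column 5 already has {1, 2, 3, 4}; that leaves 5.
At (row 1, col 1): row 1 already has {2, 3, 4, 5}, so the value is 1.
At (row 2, col 2): row 2 already has {1, 2, 4, 5}, so the value is 3.
At (row 3, col 2): column 2 already has {1, 3, 4, 5}, so the value is 2.
At (row 3, col 1): row 3 already has {1, 2, 3, 5}, so the value is 4.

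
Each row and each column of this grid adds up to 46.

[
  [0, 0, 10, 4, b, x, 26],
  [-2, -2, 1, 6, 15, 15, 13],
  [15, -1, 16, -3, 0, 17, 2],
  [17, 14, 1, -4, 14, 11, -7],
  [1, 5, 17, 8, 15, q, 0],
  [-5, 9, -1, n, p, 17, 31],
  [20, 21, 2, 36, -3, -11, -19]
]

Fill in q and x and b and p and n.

Row 5 has 1 + 5 + 17 + 8 + 15 + 0 = 46; the blank must be 46 − 46 = 0.
Column 6 has 15 + 17 + 11 + 0 + 17 − 11 = 49; the blank must be 46 − 49 = -3.
Row 1 has 0 + 0 + 10 + 4 − 3 + 26 = 37; the blank must be 46 − 37 = 9.
Column 5 has 9 + 15 + 0 + 14 + 15 − 3 = 50; the blank must be 46 − 50 = -4.
Row 6 has -5 + 9 − 1 − 4 + 17 + 31 = 47; the blank must be 46 − 47 = -1.

q = 0, x = -3, b = 9, p = -4, n = -1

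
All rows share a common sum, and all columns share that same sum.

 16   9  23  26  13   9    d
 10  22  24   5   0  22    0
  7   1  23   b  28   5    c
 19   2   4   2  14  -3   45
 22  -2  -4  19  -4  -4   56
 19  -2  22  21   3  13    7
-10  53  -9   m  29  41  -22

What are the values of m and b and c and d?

m = 1, b = 9, c = 10, d = -13

Rows 2 and 4 both sum to 83, so that's the common total.
Row 7: -10 + 53 − 9 + 29 + 41 − 22 = 82, so its missing entry is 83 − 82 = 1.
Column 4: 26 + 5 + 2 + 19 + 21 + 1 = 74, so its missing entry is 83 − 74 = 9.
Row 3: 7 + 1 + 23 + 9 + 28 + 5 = 73, so its missing entry is 83 − 73 = 10.
Row 1: 16 + 9 + 23 + 26 + 13 + 9 = 96, so its missing entry is 83 − 96 = -13.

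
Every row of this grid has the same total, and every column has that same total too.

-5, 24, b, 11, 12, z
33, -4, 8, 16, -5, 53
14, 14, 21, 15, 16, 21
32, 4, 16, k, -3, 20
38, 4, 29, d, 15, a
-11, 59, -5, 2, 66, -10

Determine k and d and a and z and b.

k = 32, d = 25, a = -10, z = 27, b = 32

Rows 2 and 3 both sum to 101, so that's the common total.
Column 3 has 8 + 21 + 16 + 29 − 5 = 69; the blank must be 101 − 69 = 32.
Row 4 has 32 + 4 + 16 − 3 + 20 = 69; the blank must be 101 − 69 = 32.
Column 4 has 11 + 16 + 15 + 32 + 2 = 76; the blank must be 101 − 76 = 25.
Row 5 has 38 + 4 + 29 + 25 + 15 = 111; the blank must be 101 − 111 = -10.
Row 1 has -5 + 24 + 32 + 11 + 12 = 74; the blank must be 101 − 74 = 27.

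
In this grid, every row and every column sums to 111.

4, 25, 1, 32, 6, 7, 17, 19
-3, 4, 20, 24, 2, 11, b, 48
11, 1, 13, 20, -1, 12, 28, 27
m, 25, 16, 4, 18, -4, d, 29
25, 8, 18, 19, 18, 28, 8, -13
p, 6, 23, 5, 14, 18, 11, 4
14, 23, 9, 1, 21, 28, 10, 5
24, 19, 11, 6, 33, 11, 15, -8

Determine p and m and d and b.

Row 2: -3 + 4 + 20 + 24 + 2 + 11 + 48 = 106, so its missing entry is 111 − 106 = 5.
Row 6: 6 + 23 + 5 + 14 + 18 + 11 + 4 = 81, so its missing entry is 111 − 81 = 30.
Column 7: 17 + 5 + 28 + 8 + 11 + 10 + 15 = 94, so its missing entry is 111 − 94 = 17.
Row 4: 25 + 16 + 4 + 18 − 4 + 17 + 29 = 105, so its missing entry is 111 − 105 = 6.

p = 30, m = 6, d = 17, b = 5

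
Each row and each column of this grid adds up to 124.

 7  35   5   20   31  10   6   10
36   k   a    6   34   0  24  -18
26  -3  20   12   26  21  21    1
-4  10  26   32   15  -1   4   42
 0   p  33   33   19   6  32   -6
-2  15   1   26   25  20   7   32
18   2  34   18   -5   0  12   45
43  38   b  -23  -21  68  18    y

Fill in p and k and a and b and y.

p = 7, k = 20, a = 22, b = -17, y = 18

Column 8 has 10 − 18 + 1 + 42 − 6 + 32 + 45 = 106; the blank must be 124 − 106 = 18.
Row 8 has 43 + 38 − 23 − 21 + 68 + 18 + 18 = 141; the blank must be 124 − 141 = -17.
Column 3 has 5 + 20 + 26 + 33 + 1 + 34 − 17 = 102; the blank must be 124 − 102 = 22.
Row 2 has 36 + 22 + 6 + 34 + 0 + 24 − 18 = 104; the blank must be 124 − 104 = 20.
Row 5 has 0 + 33 + 33 + 19 + 6 + 32 − 6 = 117; the blank must be 124 − 117 = 7.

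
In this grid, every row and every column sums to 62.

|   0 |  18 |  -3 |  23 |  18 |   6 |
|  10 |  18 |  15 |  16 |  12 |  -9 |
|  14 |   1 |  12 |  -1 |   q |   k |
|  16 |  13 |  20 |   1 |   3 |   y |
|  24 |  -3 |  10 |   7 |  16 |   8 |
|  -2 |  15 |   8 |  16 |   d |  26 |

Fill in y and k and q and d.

y = 9, k = 22, q = 14, d = -1

Row 6: -2 + 15 + 8 + 16 + 26 = 63, so its missing entry is 62 − 63 = -1.
Column 5: 18 + 12 + 3 + 16 − 1 = 48, so its missing entry is 62 − 48 = 14.
Row 3: 14 + 1 + 12 − 1 + 14 = 40, so its missing entry is 62 − 40 = 22.
Row 4: 16 + 13 + 20 + 1 + 3 = 53, so its missing entry is 62 − 53 = 9.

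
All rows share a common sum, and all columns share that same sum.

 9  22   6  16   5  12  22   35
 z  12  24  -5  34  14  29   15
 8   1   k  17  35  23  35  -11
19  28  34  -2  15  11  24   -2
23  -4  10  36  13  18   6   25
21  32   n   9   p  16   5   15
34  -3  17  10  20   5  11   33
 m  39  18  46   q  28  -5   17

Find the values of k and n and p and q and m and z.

Rows 1 and 4 both sum to 127, so that's the common total.
Row 3 has 8 + 1 + 17 + 35 + 23 + 35 − 11 = 108; the blank must be 127 − 108 = 19.
Row 2 has 12 + 24 − 5 + 34 + 14 + 29 + 15 = 123; the blank must be 127 − 123 = 4.
Column 1 has 9 + 4 + 8 + 19 + 23 + 21 + 34 = 118; the blank must be 127 − 118 = 9.
Row 8 has 9 + 39 + 18 + 46 + 28 − 5 + 17 = 152; the blank must be 127 − 152 = -25.
Column 5 has 5 + 34 + 35 + 15 + 13 + 20 − 25 = 97; the blank must be 127 − 97 = 30.
Row 6 has 21 + 32 + 9 + 30 + 16 + 5 + 15 = 128; the blank must be 127 − 128 = -1.

k = 19, n = -1, p = 30, q = -25, m = 9, z = 4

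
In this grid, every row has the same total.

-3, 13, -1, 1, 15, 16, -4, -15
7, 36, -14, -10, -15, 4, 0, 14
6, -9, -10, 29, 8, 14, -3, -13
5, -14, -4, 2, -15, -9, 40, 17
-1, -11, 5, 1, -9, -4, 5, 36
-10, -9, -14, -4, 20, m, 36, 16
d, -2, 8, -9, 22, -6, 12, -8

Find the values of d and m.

d = 5, m = -13

Rows 1 and 4 both add up to 22, so every row sums to 22.
Row 7: -2 + 8 − 9 + 22 − 6 + 12 − 8 = 17, so the missing entry is 22 − 17 = 5.
Row 6: -10 − 9 − 14 − 4 + 20 + 36 + 16 = 35, so the missing entry is 22 − 35 = -13.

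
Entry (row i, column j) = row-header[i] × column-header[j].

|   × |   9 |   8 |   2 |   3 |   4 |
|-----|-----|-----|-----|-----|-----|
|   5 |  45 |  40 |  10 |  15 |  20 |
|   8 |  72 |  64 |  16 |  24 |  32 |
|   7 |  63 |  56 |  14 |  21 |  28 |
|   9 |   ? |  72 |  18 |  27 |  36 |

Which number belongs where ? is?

9 × 9 = 81.

81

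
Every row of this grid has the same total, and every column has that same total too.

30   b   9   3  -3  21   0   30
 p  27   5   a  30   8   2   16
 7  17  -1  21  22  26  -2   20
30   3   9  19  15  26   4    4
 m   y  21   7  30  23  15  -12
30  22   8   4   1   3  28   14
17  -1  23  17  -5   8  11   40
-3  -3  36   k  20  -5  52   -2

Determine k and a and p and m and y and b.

Rows 3 and 4 both sum to 110, so that's the common total.
Row 1: 30 + 9 + 3 − 3 + 21 + 0 + 30 = 90, so its missing entry is 110 − 90 = 20.
Column 2: 20 + 27 + 17 + 3 + 22 − 1 − 3 = 85, so its missing entry is 110 − 85 = 25.
Row 5: 25 + 21 + 7 + 30 + 23 + 15 − 12 = 109, so its missing entry is 110 − 109 = 1.
Row 8: -3 − 3 + 36 + 20 − 5 + 52 − 2 = 95, so its missing entry is 110 − 95 = 15.
Column 1: 30 + 7 + 30 + 1 + 30 + 17 − 3 = 112, so its missing entry is 110 − 112 = -2.
Row 2: -2 + 27 + 5 + 30 + 8 + 2 + 16 = 86, so its missing entry is 110 − 86 = 24.

k = 15, a = 24, p = -2, m = 1, y = 25, b = 20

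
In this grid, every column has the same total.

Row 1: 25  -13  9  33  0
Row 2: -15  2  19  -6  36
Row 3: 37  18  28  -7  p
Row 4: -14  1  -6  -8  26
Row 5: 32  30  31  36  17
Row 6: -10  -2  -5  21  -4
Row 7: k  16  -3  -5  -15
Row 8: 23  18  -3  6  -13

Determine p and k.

The complete columns each total 70.
Column 5 is missing 70 − 47 = 23 (since 0 + 36 + 26 + 17 − 4 − 15 − 13 = 47).
Column 1 is missing 70 − 78 = -8 (since 25 − 15 + 37 − 14 + 32 − 10 + 23 = 78).

p = 23, k = -8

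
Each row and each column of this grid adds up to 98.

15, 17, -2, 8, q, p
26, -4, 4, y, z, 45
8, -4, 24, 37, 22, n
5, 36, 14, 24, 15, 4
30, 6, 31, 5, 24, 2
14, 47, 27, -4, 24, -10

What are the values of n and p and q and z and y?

The known cells in row 3 total 87, leaving 98 − 87 = 11 for the blank.
The known cells in column 6 total 52, leaving 98 − 52 = 46 for the blank.
The known cells in row 1 total 84, leaving 98 − 84 = 14 for the blank.
The known cells in column 5 total 99, leaving 98 − 99 = -1 for the blank.
The known cells in row 2 total 70, leaving 98 − 70 = 28 for the blank.

n = 11, p = 46, q = 14, z = -1, y = 28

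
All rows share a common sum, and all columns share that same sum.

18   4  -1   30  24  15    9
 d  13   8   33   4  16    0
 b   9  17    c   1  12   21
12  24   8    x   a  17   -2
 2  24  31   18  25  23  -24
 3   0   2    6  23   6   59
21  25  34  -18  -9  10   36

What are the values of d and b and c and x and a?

Rows 1 and 5 both sum to 99, so that's the common total.
Column 5: 24 + 4 + 1 + 25 + 23 − 9 = 68, so its missing entry is 99 − 68 = 31.
Row 4: 12 + 24 + 8 + 31 + 17 − 2 = 90, so its missing entry is 99 − 90 = 9.
Column 4: 30 + 33 + 9 + 18 + 6 − 18 = 78, so its missing entry is 99 − 78 = 21.
Row 3: 9 + 17 + 21 + 1 + 12 + 21 = 81, so its missing entry is 99 − 81 = 18.
Row 2: 13 + 8 + 33 + 4 + 16 + 0 = 74, so its missing entry is 99 − 74 = 25.

d = 25, b = 18, c = 21, x = 9, a = 31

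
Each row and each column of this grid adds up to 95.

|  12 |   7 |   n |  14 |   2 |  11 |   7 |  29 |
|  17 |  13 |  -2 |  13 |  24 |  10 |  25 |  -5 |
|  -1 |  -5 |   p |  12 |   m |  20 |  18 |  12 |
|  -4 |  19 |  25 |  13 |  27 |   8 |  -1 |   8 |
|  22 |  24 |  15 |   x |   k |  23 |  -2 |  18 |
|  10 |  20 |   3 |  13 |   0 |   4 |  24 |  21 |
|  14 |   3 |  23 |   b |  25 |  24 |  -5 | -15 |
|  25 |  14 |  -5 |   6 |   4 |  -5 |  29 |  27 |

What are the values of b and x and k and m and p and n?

b = 26, x = -2, k = -3, m = 16, p = 23, n = 13

Row 1: 12 + 7 + 14 + 2 + 11 + 7 + 29 = 82, so its missing entry is 95 − 82 = 13.
Column 3: 13 − 2 + 25 + 15 + 3 + 23 − 5 = 72, so its missing entry is 95 − 72 = 23.
Row 3: -1 − 5 + 23 + 12 + 20 + 18 + 12 = 79, so its missing entry is 95 − 79 = 16.
Column 5: 2 + 24 + 16 + 27 + 0 + 25 + 4 = 98, so its missing entry is 95 − 98 = -3.
Row 5: 22 + 24 + 15 − 3 + 23 − 2 + 18 = 97, so its missing entry is 95 − 97 = -2.
Row 7: 14 + 3 + 23 + 25 + 24 − 5 − 15 = 69, so its missing entry is 95 − 69 = 26.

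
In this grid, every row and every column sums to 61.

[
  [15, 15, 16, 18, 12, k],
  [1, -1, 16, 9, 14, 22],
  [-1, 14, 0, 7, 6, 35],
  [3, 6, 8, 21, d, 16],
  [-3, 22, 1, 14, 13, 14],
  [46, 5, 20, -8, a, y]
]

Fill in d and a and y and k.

Row 4: 3 + 6 + 8 + 21 + 16 = 54, so its missing entry is 61 − 54 = 7.
Column 5: 12 + 14 + 6 + 7 + 13 = 52, so its missing entry is 61 − 52 = 9.
Row 6: 46 + 5 + 20 − 8 + 9 = 72, so its missing entry is 61 − 72 = -11.
Row 1: 15 + 15 + 16 + 18 + 12 = 76, so its missing entry is 61 − 76 = -15.

d = 7, a = 9, y = -11, k = -15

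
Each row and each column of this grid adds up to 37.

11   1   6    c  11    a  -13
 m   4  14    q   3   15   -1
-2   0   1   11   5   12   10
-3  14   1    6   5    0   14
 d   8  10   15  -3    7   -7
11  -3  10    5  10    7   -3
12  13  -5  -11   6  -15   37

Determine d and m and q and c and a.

d = 7, m = 1, q = 1, c = 10, a = 11

Row 5: 8 + 10 + 15 − 3 + 7 − 7 = 30, so its missing entry is 37 − 30 = 7.
Column 6: 15 + 12 + 0 + 7 + 7 − 15 = 26, so its missing entry is 37 − 26 = 11.
Row 1: 11 + 1 + 6 + 11 + 11 − 13 = 27, so its missing entry is 37 − 27 = 10.
Column 1: 11 − 2 − 3 + 7 + 11 + 12 = 36, so its missing entry is 37 − 36 = 1.
Row 2: 1 + 4 + 14 + 3 + 15 − 1 = 36, so its missing entry is 37 − 36 = 1.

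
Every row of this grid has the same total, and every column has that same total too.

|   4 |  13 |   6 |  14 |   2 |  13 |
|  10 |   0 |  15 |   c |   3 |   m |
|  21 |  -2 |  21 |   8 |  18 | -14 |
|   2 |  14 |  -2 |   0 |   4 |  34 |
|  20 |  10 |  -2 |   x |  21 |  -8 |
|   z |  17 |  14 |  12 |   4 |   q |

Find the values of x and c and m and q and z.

x = 11, c = 7, m = 17, q = 10, z = -5

Rows 1 and 3 both sum to 52, so that's the common total.
Row 5 has 20 + 10 − 2 + 21 − 8 = 41; the blank must be 52 − 41 = 11.
Column 1 has 4 + 10 + 21 + 2 + 20 = 57; the blank must be 52 − 57 = -5.
Row 6 has -5 + 17 + 14 + 12 + 4 = 42; the blank must be 52 − 42 = 10.
Column 6 has 13 − 14 + 34 − 8 + 10 = 35; the blank must be 52 − 35 = 17.
Row 2 has 10 + 0 + 15 + 3 + 17 = 45; the blank must be 52 − 45 = 7.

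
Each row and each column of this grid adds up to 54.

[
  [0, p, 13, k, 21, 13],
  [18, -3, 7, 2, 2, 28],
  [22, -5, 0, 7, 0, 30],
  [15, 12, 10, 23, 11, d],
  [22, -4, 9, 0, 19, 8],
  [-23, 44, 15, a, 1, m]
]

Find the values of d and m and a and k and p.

The known cells in column 2 total 44, leaving 54 − 44 = 10 for the blank.
The known cells in row 1 total 57, leaving 54 − 57 = -3 for the blank.
The known cells in column 4 total 29, leaving 54 − 29 = 25 for the blank.
The known cells in row 6 total 62, leaving 54 − 62 = -8 for the blank.
The known cells in row 4 total 71, leaving 54 − 71 = -17 for the blank.

d = -17, m = -8, a = 25, k = -3, p = 10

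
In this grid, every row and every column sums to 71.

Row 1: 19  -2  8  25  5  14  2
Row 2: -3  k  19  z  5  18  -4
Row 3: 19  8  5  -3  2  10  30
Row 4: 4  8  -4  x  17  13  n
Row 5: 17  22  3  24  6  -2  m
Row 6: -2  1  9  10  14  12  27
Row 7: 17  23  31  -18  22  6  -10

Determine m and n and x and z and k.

The known cells in column 2 total 60, leaving 71 − 60 = 11 for the blank.
The known cells in row 5 total 70, leaving 71 − 70 = 1 for the blank.
The known cells in column 7 total 46, leaving 71 − 46 = 25 for the blank.
The known cells in row 4 total 63, leaving 71 − 63 = 8 for the blank.
The known cells in row 2 total 46, leaving 71 − 46 = 25 for the blank.

m = 1, n = 25, x = 8, z = 25, k = 11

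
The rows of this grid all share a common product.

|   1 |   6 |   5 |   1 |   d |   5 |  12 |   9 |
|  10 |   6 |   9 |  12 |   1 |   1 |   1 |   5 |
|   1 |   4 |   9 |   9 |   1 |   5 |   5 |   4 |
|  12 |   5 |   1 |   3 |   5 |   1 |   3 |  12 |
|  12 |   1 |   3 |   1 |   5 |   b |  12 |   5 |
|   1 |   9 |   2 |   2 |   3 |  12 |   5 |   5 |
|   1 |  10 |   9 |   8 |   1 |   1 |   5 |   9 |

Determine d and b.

Rows 3 and 6 each multiply to 32400, so every row has product 32400.
Row 1: 1×6×5×1×5×12×9 = 16200, so the missing entry is 32400 ÷ 16200 = 2.
Row 5: 12×1×3×1×5×12×5 = 10800, so the missing entry is 32400 ÷ 10800 = 3.

d = 2, b = 3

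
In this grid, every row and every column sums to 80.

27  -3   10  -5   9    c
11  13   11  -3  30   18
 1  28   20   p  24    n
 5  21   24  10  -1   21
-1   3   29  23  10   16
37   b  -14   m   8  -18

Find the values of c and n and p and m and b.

c = 42, n = 1, p = 6, m = 49, b = 18

Column 2 has -3 + 13 + 28 + 21 + 3 = 62; the blank must be 80 − 62 = 18.
Row 1 has 27 − 3 + 10 − 5 + 9 = 38; the blank must be 80 − 38 = 42.
Row 6 has 37 + 18 − 14 + 8 − 18 = 31; the blank must be 80 − 31 = 49.
Column 4 has -5 − 3 + 10 + 23 + 49 = 74; the blank must be 80 − 74 = 6.
Row 3 has 1 + 28 + 20 + 6 + 24 = 79; the blank must be 80 − 79 = 1.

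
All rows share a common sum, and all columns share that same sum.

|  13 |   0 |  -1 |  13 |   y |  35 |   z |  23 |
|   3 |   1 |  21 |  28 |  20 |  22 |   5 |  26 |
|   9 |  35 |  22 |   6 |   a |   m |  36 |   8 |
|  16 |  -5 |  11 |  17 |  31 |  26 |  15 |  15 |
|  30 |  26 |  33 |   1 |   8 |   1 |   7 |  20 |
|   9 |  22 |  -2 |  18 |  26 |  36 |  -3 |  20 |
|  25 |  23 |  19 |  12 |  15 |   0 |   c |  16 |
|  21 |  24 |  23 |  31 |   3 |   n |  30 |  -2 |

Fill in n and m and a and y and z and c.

n = -4, m = 10, a = 0, y = 23, z = 20, c = 16

Rows 2 and 4 both sum to 126, so that's the common total.
Row 7 has 25 + 23 + 19 + 12 + 15 + 0 + 16 = 110; the blank must be 126 − 110 = 16.
Column 7 has 5 + 36 + 15 + 7 − 3 + 16 + 30 = 106; the blank must be 126 − 106 = 20.
Row 1 has 13 + 0 − 1 + 13 + 35 + 20 + 23 = 103; the blank must be 126 − 103 = 23.
Column 5 has 23 + 20 + 31 + 8 + 26 + 15 + 3 = 126; the blank must be 126 − 126 = 0.
Row 8 has 21 + 24 + 23 + 31 + 3 + 30 − 2 = 130; the blank must be 126 − 130 = -4.
Row 3 has 9 + 35 + 22 + 6 + 0 + 36 + 8 = 116; the blank must be 126 − 116 = 10.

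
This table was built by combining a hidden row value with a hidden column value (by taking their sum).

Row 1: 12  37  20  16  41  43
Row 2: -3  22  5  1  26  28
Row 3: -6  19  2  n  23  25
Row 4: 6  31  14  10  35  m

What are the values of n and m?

The difference between any two rows is the same in every column — this is an addition table with the headers hidden.
Row 3 minus row 1 is 2 − 20 = -18, so its entry in column 4 is 16 + (-18) = -2.
Row 4 minus row 1 is 14 − 20 = -6, so its entry in column 6 is 43 + (-6) = 37.

n = -2, m = 37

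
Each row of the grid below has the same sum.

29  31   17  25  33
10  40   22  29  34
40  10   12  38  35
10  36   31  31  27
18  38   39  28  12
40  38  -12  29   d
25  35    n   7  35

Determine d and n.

d = 40, n = 33

The complete rows each total 135.
Row 6 is missing 135 − 95 = 40 (since 40 + 38 − 12 + 29 = 95).
Row 7 is missing 135 − 102 = 33 (since 25 + 35 + 7 + 35 = 102).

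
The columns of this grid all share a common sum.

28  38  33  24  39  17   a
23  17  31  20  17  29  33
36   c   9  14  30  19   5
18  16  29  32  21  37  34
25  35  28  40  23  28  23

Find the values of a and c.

Column 4 sums to 130 and so does column 6; that's the common total.
In column 7 the known cells total 95, leaving 130 − 95 = 35.
In column 2 the known cells total 106, leaving 130 − 106 = 24.

a = 35, c = 24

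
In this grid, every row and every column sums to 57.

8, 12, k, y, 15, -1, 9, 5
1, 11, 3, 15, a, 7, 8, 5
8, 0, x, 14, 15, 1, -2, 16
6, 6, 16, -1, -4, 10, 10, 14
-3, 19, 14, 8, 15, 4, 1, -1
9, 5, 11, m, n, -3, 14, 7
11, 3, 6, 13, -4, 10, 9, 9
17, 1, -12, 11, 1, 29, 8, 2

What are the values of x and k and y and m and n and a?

x = 5, k = 14, y = -5, m = 2, n = 12, a = 7

Row 2 has 1 + 11 + 3 + 15 + 7 + 8 + 5 = 50; the blank must be 57 − 50 = 7.
Column 5 has 15 + 7 + 15 − 4 + 15 − 4 + 1 = 45; the blank must be 57 − 45 = 12.
Row 3 has 8 + 0 + 14 + 15 + 1 − 2 + 16 = 52; the blank must be 57 − 52 = 5.
Column 3 has 3 + 5 + 16 + 14 + 11 + 6 − 12 = 43; the blank must be 57 − 43 = 14.
Row 1 has 8 + 12 + 14 + 15 − 1 + 9 + 5 = 62; the blank must be 57 − 62 = -5.
Row 6 has 9 + 5 + 11 + 12 − 3 + 14 + 7 = 55; the blank must be 57 − 55 = 2.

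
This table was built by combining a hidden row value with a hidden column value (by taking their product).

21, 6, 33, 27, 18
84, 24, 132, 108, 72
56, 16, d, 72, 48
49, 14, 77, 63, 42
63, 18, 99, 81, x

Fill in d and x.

d = 88, x = 54

Each row is a constant multiple of every other row — this is a multiplication table with the headers hidden.
Row 3 is 16/6 = 8/3 times row 1, so its entry in column 3 is 33 × 8/3 = 88.
Row 5 is 18/6 = 3/1 times row 1, so its entry in column 5 is 18 × 3/1 = 54.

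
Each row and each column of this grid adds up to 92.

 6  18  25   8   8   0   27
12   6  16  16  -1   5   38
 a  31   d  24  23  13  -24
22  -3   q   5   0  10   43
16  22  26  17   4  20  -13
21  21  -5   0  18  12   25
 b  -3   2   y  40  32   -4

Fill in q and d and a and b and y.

q = 15, d = 13, a = 12, b = 3, y = 22

Row 4: 22 − 3 + 5 + 0 + 10 + 43 = 77, so its missing entry is 92 − 77 = 15.
Column 3: 25 + 16 + 15 + 26 − 5 + 2 = 79, so its missing entry is 92 − 79 = 13.
Row 3: 31 + 13 + 24 + 23 + 13 − 24 = 80, so its missing entry is 92 − 80 = 12.
Column 1: 6 + 12 + 12 + 22 + 16 + 21 = 89, so its missing entry is 92 − 89 = 3.
Row 7: 3 − 3 + 2 + 40 + 32 − 4 = 70, so its missing entry is 92 − 70 = 22.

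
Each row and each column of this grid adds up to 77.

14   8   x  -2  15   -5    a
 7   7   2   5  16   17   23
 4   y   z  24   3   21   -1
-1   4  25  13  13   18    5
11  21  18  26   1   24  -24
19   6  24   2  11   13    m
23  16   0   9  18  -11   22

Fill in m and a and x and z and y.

The known cells in column 2 total 62, leaving 77 − 62 = 15 for the blank.
The known cells in row 6 total 75, leaving 77 − 75 = 2 for the blank.
The known cells in column 7 total 27, leaving 77 − 27 = 50 for the blank.
The known cells in row 1 total 80, leaving 77 − 80 = -3 for the blank.
The known cells in row 3 total 66, leaving 77 − 66 = 11 for the blank.

m = 2, a = 50, x = -3, z = 11, y = 15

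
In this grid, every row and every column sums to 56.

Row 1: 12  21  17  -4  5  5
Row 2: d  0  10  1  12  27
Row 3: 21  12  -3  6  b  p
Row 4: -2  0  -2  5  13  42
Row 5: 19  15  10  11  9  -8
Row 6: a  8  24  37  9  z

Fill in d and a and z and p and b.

d = 6, a = 0, z = -22, p = 12, b = 8

Column 5: 5 + 12 + 13 + 9 + 9 = 48, so its missing entry is 56 − 48 = 8.
Row 2: 0 + 10 + 1 + 12 + 27 = 50, so its missing entry is 56 − 50 = 6.
Column 1: 12 + 6 + 21 − 2 + 19 = 56, so its missing entry is 56 − 56 = 0.
Row 6: 0 + 8 + 24 + 37 + 9 = 78, so its missing entry is 56 − 78 = -22.
Row 3: 21 + 12 − 3 + 6 + 8 = 44, so its missing entry is 56 − 44 = 12.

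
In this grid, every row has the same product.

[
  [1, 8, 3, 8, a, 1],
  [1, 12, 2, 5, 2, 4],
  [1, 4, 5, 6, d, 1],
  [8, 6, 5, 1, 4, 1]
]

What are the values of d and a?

d = 8, a = 5

Rows 2 and 4 each multiply to 960, so every row has product 960.
Row 3: 1×4×5×6×1 = 120, so the missing entry is 960 ÷ 120 = 8.
Row 1: 1×8×3×8×1 = 192, so the missing entry is 960 ÷ 192 = 5.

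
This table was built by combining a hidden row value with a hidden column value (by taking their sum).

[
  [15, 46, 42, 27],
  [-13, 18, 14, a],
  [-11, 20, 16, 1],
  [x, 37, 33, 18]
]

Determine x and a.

The difference between any two rows is the same in every column — this is an addition table with the headers hidden.
Row 4 minus row 1 is 33 − 42 = -9, so its entry in column 1 is 15 + (-9) = 6.
Row 2 minus row 1 is 14 − 42 = -28, so its entry in column 4 is 27 + (-28) = -1.

x = 6, a = -1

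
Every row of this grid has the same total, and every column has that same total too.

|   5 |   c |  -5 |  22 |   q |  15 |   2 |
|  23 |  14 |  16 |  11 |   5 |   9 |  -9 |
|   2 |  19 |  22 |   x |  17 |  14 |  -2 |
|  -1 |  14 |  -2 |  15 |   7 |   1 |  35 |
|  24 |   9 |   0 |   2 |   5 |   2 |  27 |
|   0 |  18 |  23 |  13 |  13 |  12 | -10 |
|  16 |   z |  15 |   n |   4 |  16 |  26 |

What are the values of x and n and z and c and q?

Rows 2 and 4 both sum to 69, so that's the common total.
The known cells in column 5 total 51, leaving 69 − 51 = 18 for the blank.
The known cells in row 1 total 57, leaving 69 − 57 = 12 for the blank.
The known cells in column 2 total 86, leaving 69 − 86 = -17 for the blank.
The known cells in row 3 total 72, leaving 69 − 72 = -3 for the blank.
The known cells in row 7 total 60, leaving 69 − 60 = 9 for the blank.

x = -3, n = 9, z = -17, c = 12, q = 18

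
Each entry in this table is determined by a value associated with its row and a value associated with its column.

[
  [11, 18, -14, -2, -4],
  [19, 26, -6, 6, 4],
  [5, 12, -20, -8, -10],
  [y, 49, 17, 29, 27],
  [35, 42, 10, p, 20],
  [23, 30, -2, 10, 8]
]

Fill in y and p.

The difference between any two rows is the same in every column — this is an addition table with the headers hidden.
Row 4 minus row 1 is 49 − 18 = 31, so its entry in column 1 is 11 + 31 = 42.
Row 5 minus row 1 is 42 − 18 = 24, so its entry in column 4 is -2 + 24 = 22.

y = 42, p = 22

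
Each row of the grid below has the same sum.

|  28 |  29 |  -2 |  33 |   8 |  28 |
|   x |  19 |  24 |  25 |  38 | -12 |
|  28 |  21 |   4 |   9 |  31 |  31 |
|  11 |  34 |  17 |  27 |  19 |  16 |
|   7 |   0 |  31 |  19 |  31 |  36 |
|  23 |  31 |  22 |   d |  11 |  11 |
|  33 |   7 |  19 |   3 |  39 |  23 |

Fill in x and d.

x = 30, d = 26

The complete rows each total 124.
Row 2 is missing 124 − 94 = 30 (since 19 + 24 + 25 + 38 − 12 = 94).
Row 6 is missing 124 − 98 = 26 (since 23 + 31 + 22 + 11 + 11 = 98).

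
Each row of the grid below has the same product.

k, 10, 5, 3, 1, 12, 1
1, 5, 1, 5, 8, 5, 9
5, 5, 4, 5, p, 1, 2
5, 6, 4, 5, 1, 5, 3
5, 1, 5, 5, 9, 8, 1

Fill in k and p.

k = 5, p = 9

Rows 2 and 5 each multiply to 9000, so every row has product 9000.
Row 1: 10×5×3×1×12×1 = 1800, so the missing entry is 9000 ÷ 1800 = 5.
Row 3: 5×5×4×5×1×2 = 1000, so the missing entry is 9000 ÷ 1000 = 9.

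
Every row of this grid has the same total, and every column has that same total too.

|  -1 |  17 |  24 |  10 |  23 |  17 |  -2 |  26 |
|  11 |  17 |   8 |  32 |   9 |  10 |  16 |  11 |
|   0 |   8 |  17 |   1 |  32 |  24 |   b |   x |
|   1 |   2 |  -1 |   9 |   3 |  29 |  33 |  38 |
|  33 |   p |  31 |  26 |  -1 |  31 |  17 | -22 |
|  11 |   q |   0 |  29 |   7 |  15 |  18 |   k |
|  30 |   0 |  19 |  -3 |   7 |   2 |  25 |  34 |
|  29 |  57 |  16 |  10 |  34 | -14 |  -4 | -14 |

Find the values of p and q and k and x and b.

Rows 1 and 2 both sum to 114, so that's the common total.
Column 7: -2 + 16 + 33 + 17 + 18 + 25 − 4 = 103, so its missing entry is 114 − 103 = 11.
Row 3: 0 + 8 + 17 + 1 + 32 + 24 + 11 = 93, so its missing entry is 114 − 93 = 21.
Column 8: 26 + 11 + 21 + 38 − 22 + 34 − 14 = 94, so its missing entry is 114 − 94 = 20.
Row 6: 11 + 0 + 29 + 7 + 15 + 18 + 20 = 100, so its missing entry is 114 − 100 = 14.
Row 5: 33 + 31 + 26 − 1 + 31 + 17 − 22 = 115, so its missing entry is 114 − 115 = -1.

p = -1, q = 14, k = 20, x = 21, b = 11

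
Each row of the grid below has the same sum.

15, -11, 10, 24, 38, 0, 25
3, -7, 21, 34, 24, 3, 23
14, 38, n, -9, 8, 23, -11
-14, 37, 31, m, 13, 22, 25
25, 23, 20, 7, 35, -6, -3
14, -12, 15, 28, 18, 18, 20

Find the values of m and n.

m = -13, n = 38

Rows 5 and 6 both add up to 101, so every row sums to 101.
Row 4: -14 + 37 + 31 + 13 + 22 + 25 = 114, so the missing entry is 101 − 114 = -13.
Row 3: 14 + 38 − 9 + 8 + 23 − 11 = 63, so the missing entry is 101 − 63 = 38.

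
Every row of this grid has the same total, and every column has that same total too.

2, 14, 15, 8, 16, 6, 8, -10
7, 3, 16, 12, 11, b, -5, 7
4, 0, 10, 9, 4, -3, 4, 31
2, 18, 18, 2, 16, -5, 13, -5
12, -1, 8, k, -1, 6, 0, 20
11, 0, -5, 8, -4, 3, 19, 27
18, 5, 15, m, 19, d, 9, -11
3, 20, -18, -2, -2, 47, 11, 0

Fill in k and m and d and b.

Rows 1 and 3 both sum to 59, so that's the common total.
Row 2: 7 + 3 + 16 + 12 + 11 − 5 + 7 = 51, so its missing entry is 59 − 51 = 8.
Column 6: 6 + 8 − 3 − 5 + 6 + 3 + 47 = 62, so its missing entry is 59 − 62 = -3.
Row 7: 18 + 5 + 15 + 19 − 3 + 9 − 11 = 52, so its missing entry is 59 − 52 = 7.
Row 5: 12 − 1 + 8 − 1 + 6 + 0 + 20 = 44, so its missing entry is 59 − 44 = 15.

k = 15, m = 7, d = -3, b = 8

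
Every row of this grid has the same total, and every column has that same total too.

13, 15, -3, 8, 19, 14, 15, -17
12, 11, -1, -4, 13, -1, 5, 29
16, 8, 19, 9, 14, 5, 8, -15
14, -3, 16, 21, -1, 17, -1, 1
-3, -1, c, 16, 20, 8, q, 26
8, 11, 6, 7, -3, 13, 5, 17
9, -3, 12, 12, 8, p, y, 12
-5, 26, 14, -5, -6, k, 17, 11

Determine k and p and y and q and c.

k = 12, p = -4, y = 18, q = -3, c = 1

Rows 1 and 2 both sum to 64, so that's the common total.
The known cells in column 3 total 63, leaving 64 − 63 = 1 for the blank.
The known cells in row 5 total 67, leaving 64 − 67 = -3 for the blank.
The known cells in column 7 total 46, leaving 64 − 46 = 18 for the blank.
The known cells in row 7 total 68, leaving 64 − 68 = -4 for the blank.
The known cells in row 8 total 52, leaving 64 − 52 = 12 for the blank.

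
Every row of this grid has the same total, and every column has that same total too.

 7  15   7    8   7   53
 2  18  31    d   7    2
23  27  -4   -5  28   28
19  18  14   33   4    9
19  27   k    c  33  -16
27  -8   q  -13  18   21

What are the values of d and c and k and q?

d = 37, c = 37, k = -3, q = 52

Rows 1 and 3 both sum to 97, so that's the common total.
Row 6: 27 − 8 − 13 + 18 + 21 = 45, so its missing entry is 97 − 45 = 52.
Row 2: 2 + 18 + 31 + 7 + 2 = 60, so its missing entry is 97 − 60 = 37.
Column 3: 7 + 31 − 4 + 14 + 52 = 100, so its missing entry is 97 − 100 = -3.
Row 5: 19 + 27 − 3 + 33 − 16 = 60, so its missing entry is 97 − 60 = 37.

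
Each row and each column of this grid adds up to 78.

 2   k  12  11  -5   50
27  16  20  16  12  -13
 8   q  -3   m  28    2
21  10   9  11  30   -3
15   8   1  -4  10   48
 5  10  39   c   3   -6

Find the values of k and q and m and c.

k = 8, q = 26, m = 17, c = 27

Row 1 has 2 + 12 + 11 − 5 + 50 = 70; the blank must be 78 − 70 = 8.
Row 6 has 5 + 10 + 39 + 3 − 6 = 51; the blank must be 78 − 51 = 27.
Column 4 has 11 + 16 + 11 − 4 + 27 = 61; the blank must be 78 − 61 = 17.
Row 3 has 8 − 3 + 17 + 28 + 2 = 52; the blank must be 78 − 52 = 26.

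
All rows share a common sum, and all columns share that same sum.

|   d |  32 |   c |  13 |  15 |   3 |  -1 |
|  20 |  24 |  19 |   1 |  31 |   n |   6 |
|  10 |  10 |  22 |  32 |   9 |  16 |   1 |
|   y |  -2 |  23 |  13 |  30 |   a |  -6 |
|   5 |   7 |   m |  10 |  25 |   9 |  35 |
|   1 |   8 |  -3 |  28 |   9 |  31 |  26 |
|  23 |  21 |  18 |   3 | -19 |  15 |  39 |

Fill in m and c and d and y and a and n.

Rows 3 and 6 both sum to 100, so that's the common total.
Row 2 has 20 + 24 + 19 + 1 + 31 + 6 = 101; the blank must be 100 − 101 = -1.
Row 5 has 5 + 7 + 10 + 25 + 9 + 35 = 91; the blank must be 100 − 91 = 9.
Column 3 has 19 + 22 + 23 + 9 − 3 + 18 = 88; the blank must be 100 − 88 = 12.
Row 1 has 32 + 12 + 13 + 15 + 3 − 1 = 74; the blank must be 100 − 74 = 26.
Column 1 has 26 + 20 + 10 + 5 + 1 + 23 = 85; the blank must be 100 − 85 = 15.
Row 4 has 15 − 2 + 23 + 13 + 30 − 6 = 73; the blank must be 100 − 73 = 27.

m = 9, c = 12, d = 26, y = 15, a = 27, n = -1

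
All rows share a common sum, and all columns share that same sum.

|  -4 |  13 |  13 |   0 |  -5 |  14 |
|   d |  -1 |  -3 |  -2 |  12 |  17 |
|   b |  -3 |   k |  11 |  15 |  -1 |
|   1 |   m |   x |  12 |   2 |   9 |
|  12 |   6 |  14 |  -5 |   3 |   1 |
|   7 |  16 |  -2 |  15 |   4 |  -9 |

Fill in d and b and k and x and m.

Rows 1 and 5 both sum to 31, so that's the common total.
Column 2 has 13 − 1 − 3 + 6 + 16 = 31; the blank must be 31 − 31 = 0.
Row 2 has -1 − 3 − 2 + 12 + 17 = 23; the blank must be 31 − 23 = 8.
Column 1 has -4 + 8 + 1 + 12 + 7 = 24; the blank must be 31 − 24 = 7.
Row 3 has 7 − 3 + 11 + 15 − 1 = 29; the blank must be 31 − 29 = 2.
Row 4 has 1 + 0 + 12 + 2 + 9 = 24; the blank must be 31 − 24 = 7.

d = 8, b = 7, k = 2, x = 7, m = 0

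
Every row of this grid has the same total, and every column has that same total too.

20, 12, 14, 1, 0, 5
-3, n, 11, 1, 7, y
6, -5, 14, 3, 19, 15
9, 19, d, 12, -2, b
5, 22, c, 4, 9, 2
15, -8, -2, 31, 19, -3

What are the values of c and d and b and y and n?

c = 10, d = 5, b = 9, y = 24, n = 12

Rows 1 and 3 both sum to 52, so that's the common total.
Column 2 has 12 − 5 + 19 + 22 − 8 = 40; the blank must be 52 − 40 = 12.
Row 2 has -3 + 12 + 11 + 1 + 7 = 28; the blank must be 52 − 28 = 24.
Row 5 has 5 + 22 + 4 + 9 + 2 = 42; the blank must be 52 − 42 = 10.
Column 3 has 14 + 11 + 14 + 10 − 2 = 47; the blank must be 52 − 47 = 5.
Row 4 has 9 + 19 + 5 + 12 − 2 = 43; the blank must be 52 − 43 = 9.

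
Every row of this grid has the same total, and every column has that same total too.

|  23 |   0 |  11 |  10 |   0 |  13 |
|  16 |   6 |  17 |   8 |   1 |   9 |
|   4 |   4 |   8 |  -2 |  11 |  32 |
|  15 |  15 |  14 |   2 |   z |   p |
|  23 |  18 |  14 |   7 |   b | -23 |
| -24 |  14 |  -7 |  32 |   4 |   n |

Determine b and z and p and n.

b = 18, z = 23, p = -12, n = 38

Rows 1 and 2 both sum to 57, so that's the common total.
The known cells in row 5 total 39, leaving 57 − 39 = 18 for the blank.
The known cells in row 6 total 19, leaving 57 − 19 = 38 for the blank.
The known cells in column 5 total 34, leaving 57 − 34 = 23 for the blank.
The known cells in row 4 total 69, leaving 57 − 69 = -12 for the blank.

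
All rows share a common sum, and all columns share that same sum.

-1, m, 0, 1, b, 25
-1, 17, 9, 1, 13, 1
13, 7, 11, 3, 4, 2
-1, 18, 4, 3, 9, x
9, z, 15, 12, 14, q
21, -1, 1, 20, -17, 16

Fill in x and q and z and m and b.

x = 7, q = -11, z = 1, m = -2, b = 17

Rows 2 and 3 both sum to 40, so that's the common total.
Column 5 has 13 + 4 + 9 + 14 − 17 = 23; the blank must be 40 − 23 = 17.
Row 1 has -1 + 0 + 1 + 17 + 25 = 42; the blank must be 40 − 42 = -2.
Column 2 has -2 + 17 + 7 + 18 − 1 = 39; the blank must be 40 − 39 = 1.
Row 5 has 9 + 1 + 15 + 12 + 14 = 51; the blank must be 40 − 51 = -11.
Row 4 has -1 + 18 + 4 + 3 + 9 = 33; the blank must be 40 − 33 = 7.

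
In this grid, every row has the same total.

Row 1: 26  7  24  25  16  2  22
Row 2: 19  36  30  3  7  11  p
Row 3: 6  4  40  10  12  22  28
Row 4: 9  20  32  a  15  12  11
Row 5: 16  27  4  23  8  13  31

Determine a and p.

a = 23, p = 16

Row 3 sums to 122 and so does row 5; that's the common total.
In row 4 the known cells total 99, leaving 122 − 99 = 23.
In row 2 the known cells total 106, leaving 122 − 106 = 16.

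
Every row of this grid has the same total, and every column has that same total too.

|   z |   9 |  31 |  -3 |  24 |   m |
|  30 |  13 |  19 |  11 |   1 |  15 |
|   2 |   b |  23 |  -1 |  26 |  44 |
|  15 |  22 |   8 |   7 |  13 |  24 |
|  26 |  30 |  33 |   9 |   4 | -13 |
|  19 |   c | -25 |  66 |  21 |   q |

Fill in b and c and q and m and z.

Rows 2 and 4 both sum to 89, so that's the common total.
Row 3: 2 + 23 − 1 + 26 + 44 = 94, so its missing entry is 89 − 94 = -5.
Column 1: 30 + 2 + 15 + 26 + 19 = 92, so its missing entry is 89 − 92 = -3.
Column 2: 9 + 13 − 5 + 22 + 30 = 69, so its missing entry is 89 − 69 = 20.
Row 6: 19 + 20 − 25 + 66 + 21 = 101, so its missing entry is 89 − 101 = -12.
Row 1: -3 + 9 + 31 − 3 + 24 = 58, so its missing entry is 89 − 58 = 31.

b = -5, c = 20, q = -12, m = 31, z = -3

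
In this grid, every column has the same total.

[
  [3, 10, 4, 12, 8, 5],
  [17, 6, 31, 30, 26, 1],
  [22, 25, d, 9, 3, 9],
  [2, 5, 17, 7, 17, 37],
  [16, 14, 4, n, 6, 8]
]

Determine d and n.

The complete columns each total 60.
Column 3 is missing 60 − 56 = 4 (since 4 + 31 + 17 + 4 = 56).
Column 4 is missing 60 − 58 = 2 (since 12 + 30 + 9 + 7 = 58).

d = 4, n = 2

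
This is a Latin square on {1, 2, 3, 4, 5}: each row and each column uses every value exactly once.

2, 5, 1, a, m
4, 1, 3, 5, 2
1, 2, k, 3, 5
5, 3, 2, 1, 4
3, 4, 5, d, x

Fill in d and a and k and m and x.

d = 2, a = 4, k = 4, m = 3, x = 1

For row 3, column 3: row 3 already has {1, 2, 3, 5}; that leaves 4.
At (row 5, col 5): row 5 is missing {1, 2} and column 5 is missing {1, 3}, so the value is 1.
Cell (1,5): column 5 already has {1, 2, 4, 5} → 3.
At (row 5, col 4): row 5 already has {1, 3, 4, 5}, so the value is 2.
For row 1, column 4: row 1 already has {1, 2, 3, 5}; that leaves 4.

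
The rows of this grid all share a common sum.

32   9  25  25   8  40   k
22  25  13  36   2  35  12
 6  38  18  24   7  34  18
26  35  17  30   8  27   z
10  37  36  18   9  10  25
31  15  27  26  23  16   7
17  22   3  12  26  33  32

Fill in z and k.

Rows 3 and 5 both add up to 145, so every row sums to 145.
Row 4: 26 + 35 + 17 + 30 + 8 + 27 = 143, so the missing entry is 145 − 143 = 2.
Row 1: 32 + 9 + 25 + 25 + 8 + 40 = 139, so the missing entry is 145 − 139 = 6.

z = 2, k = 6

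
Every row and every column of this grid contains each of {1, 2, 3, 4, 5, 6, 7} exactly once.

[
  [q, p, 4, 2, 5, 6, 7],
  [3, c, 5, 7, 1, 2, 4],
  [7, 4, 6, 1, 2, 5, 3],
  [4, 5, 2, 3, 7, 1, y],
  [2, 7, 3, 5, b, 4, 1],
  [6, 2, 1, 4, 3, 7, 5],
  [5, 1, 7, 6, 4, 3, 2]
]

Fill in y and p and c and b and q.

y = 6, p = 3, c = 6, b = 6, q = 1

Cell (5,5): row 5 already has {1, 2, 3, 4, 5, 7} → 6.
For row 1, column 1: column 1 already has {2, 3, 4, 5, 6, 7}; that leaves 1.
For row 1, column 2: row 1 already has {1, 2, 4, 5, 6, 7}; that leaves 3.
For row 2, column 2: row 2 already has {1, 2, 3, 4, 5, 7}; that leaves 6.
Cell (4,7): row 4 already has {1, 2, 3, 4, 5, 7} → 6.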